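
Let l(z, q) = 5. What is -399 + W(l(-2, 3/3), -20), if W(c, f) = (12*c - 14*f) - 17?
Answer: -76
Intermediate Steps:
W(c, f) = -17 - 14*f + 12*c (W(c, f) = (-14*f + 12*c) - 17 = -17 - 14*f + 12*c)
-399 + W(l(-2, 3/3), -20) = -399 + (-17 - 14*(-20) + 12*5) = -399 + (-17 + 280 + 60) = -399 + 323 = -76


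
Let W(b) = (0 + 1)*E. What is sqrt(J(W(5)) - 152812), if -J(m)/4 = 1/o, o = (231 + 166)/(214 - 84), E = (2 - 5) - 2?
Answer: 2*I*sqrt(6021188237)/397 ≈ 390.91*I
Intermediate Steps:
E = -5 (E = -3 - 2 = -5)
o = 397/130 ≈ 3.0538
W(b) = -5 (W(b) = (0 + 1)*(-5) = 1*(-5) = -5)
J(m) = -520/397 (J(m) = -4/397/130 = -4*130/397 = -520/397)
sqrt(J(W(5)) - 152812) = sqrt(-520/397 - 152812) = sqrt(-60666884/397) = 2*I*sqrt(6021188237)/397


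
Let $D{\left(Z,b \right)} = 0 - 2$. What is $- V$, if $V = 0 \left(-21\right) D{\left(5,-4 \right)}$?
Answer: $0$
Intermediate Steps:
$D{\left(Z,b \right)} = -2$
$V = 0$ ($V = 0 \left(-21\right) \left(-2\right) = 0 \left(-2\right) = 0$)
$- V = \left(-1\right) 0 = 0$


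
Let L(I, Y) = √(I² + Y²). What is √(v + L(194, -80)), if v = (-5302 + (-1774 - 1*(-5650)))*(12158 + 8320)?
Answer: √(-29201628 + 2*√11009) ≈ 5403.8*I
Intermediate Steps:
v = -29201628 (v = (-5302 + (-1774 + 5650))*20478 = (-5302 + 3876)*20478 = -1426*20478 = -29201628)
√(v + L(194, -80)) = √(-29201628 + √(194² + (-80)²)) = √(-29201628 + √(37636 + 6400)) = √(-29201628 + √44036) = √(-29201628 + 2*√11009)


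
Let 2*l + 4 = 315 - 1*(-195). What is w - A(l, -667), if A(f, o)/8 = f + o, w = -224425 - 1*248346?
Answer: -469459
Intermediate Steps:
w = -472771 (w = -224425 - 248346 = -472771)
l = 253 (l = -2 + (315 - 1*(-195))/2 = -2 + (315 + 195)/2 = -2 + (½)*510 = -2 + 255 = 253)
A(f, o) = 8*f + 8*o (A(f, o) = 8*(f + o) = 8*f + 8*o)
w - A(l, -667) = -472771 - (8*253 + 8*(-667)) = -472771 - (2024 - 5336) = -472771 - 1*(-3312) = -472771 + 3312 = -469459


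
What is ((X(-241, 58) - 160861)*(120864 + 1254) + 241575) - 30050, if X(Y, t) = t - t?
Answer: -19643812073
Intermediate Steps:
X(Y, t) = 0
((X(-241, 58) - 160861)*(120864 + 1254) + 241575) - 30050 = ((0 - 160861)*(120864 + 1254) + 241575) - 30050 = (-160861*122118 + 241575) - 30050 = (-19644023598 + 241575) - 30050 = -19643782023 - 30050 = -19643812073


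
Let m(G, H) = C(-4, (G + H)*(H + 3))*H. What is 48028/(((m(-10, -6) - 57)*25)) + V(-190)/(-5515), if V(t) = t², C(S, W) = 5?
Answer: -68678384/2399025 ≈ -28.628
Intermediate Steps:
m(G, H) = 5*H
48028/(((m(-10, -6) - 57)*25)) + V(-190)/(-5515) = 48028/(((5*(-6) - 57)*25)) + (-190)²/(-5515) = 48028/(((-30 - 57)*25)) + 36100*(-1/5515) = 48028/((-87*25)) - 7220/1103 = 48028/(-2175) - 7220/1103 = 48028*(-1/2175) - 7220/1103 = -48028/2175 - 7220/1103 = -68678384/2399025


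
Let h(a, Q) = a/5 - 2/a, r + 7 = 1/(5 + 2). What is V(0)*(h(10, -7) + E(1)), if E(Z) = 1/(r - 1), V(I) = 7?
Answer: 644/55 ≈ 11.709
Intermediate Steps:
r = -48/7 (r = -7 + 1/(5 + 2) = -7 + 1/7 = -7 + ⅐ = -48/7 ≈ -6.8571)
E(Z) = -7/55 (E(Z) = 1/(-48/7 - 1) = 1/(-55/7) = -7/55)
h(a, Q) = -2/a + a/5 (h(a, Q) = a*(⅕) - 2/a = a/5 - 2/a = -2/a + a/5)
V(0)*(h(10, -7) + E(1)) = 7*((-2/10 + (⅕)*10) - 7/55) = 7*((-2*⅒ + 2) - 7/55) = 7*((-⅕ + 2) - 7/55) = 7*(9/5 - 7/55) = 7*(92/55) = 644/55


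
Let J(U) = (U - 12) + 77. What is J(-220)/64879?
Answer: -155/64879 ≈ -0.0023891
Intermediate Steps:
J(U) = 65 + U (J(U) = (-12 + U) + 77 = 65 + U)
J(-220)/64879 = (65 - 220)/64879 = -155*1/64879 = -155/64879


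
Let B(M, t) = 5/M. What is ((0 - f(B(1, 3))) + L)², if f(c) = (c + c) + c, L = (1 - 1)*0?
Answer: 225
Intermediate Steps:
L = 0 (L = 0*0 = 0)
f(c) = 3*c (f(c) = 2*c + c = 3*c)
((0 - f(B(1, 3))) + L)² = ((0 - 3*5/1) + 0)² = ((0 - 3*5*1) + 0)² = ((0 - 3*5) + 0)² = ((0 - 1*15) + 0)² = ((0 - 15) + 0)² = (-15 + 0)² = (-15)² = 225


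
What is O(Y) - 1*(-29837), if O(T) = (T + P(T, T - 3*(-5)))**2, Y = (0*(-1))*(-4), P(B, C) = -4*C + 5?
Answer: 32862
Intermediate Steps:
P(B, C) = 5 - 4*C
Y = 0 (Y = 0*(-4) = 0)
O(T) = (-55 - 3*T)**2 (O(T) = (T + (5 - 4*(T - 3*(-5))))**2 = (T + (5 - 4*(T + 15)))**2 = (T + (5 - 4*(15 + T)))**2 = (T + (5 + (-60 - 4*T)))**2 = (T + (-55 - 4*T))**2 = (-55 - 3*T)**2)
O(Y) - 1*(-29837) = (55 + 3*0)**2 - 1*(-29837) = (55 + 0)**2 + 29837 = 55**2 + 29837 = 3025 + 29837 = 32862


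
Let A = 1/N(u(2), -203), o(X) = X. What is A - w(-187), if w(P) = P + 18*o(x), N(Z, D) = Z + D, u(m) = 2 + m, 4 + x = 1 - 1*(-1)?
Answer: 44376/199 ≈ 222.99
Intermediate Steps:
x = -2 (x = -4 + (1 - 1*(-1)) = -4 + (1 + 1) = -4 + 2 = -2)
N(Z, D) = D + Z
w(P) = -36 + P (w(P) = P + 18*(-2) = P - 36 = -36 + P)
A = -1/199 (A = 1/(-203 + (2 + 2)) = 1/(-203 + 4) = 1/(-199) = -1/199 ≈ -0.0050251)
A - w(-187) = -1/199 - (-36 - 187) = -1/199 - 1*(-223) = -1/199 + 223 = 44376/199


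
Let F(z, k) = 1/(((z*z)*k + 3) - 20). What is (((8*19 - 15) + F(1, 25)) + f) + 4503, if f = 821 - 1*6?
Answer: 43641/8 ≈ 5455.1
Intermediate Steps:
f = 815 (f = 821 - 6 = 815)
F(z, k) = 1/(-17 + k*z²) (F(z, k) = 1/((z²*k + 3) - 20) = 1/((k*z² + 3) - 20) = 1/((3 + k*z²) - 20) = 1/(-17 + k*z²))
(((8*19 - 15) + F(1, 25)) + f) + 4503 = (((8*19 - 15) + 1/(-17 + 25*1²)) + 815) + 4503 = (((152 - 15) + 1/(-17 + 25*1)) + 815) + 4503 = ((137 + 1/(-17 + 25)) + 815) + 4503 = ((137 + 1/8) + 815) + 4503 = ((137 + ⅛) + 815) + 4503 = (1097/8 + 815) + 4503 = 7617/8 + 4503 = 43641/8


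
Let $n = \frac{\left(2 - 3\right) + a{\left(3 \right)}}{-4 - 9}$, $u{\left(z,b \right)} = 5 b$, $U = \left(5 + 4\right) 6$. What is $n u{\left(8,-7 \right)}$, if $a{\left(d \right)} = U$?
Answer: $\frac{1855}{13} \approx 142.69$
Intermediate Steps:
$U = 54$ ($U = 9 \cdot 6 = 54$)
$a{\left(d \right)} = 54$
$n = - \frac{53}{13}$ ($n = \frac{\left(2 - 3\right) + 54}{-4 - 9} = \frac{\left(2 - 3\right) + 54}{-13} = \left(-1 + 54\right) \left(- \frac{1}{13}\right) = 53 \left(- \frac{1}{13}\right) = - \frac{53}{13} \approx -4.0769$)
$n u{\left(8,-7 \right)} = - \frac{53 \cdot 5 \left(-7\right)}{13} = \left(- \frac{53}{13}\right) \left(-35\right) = \frac{1855}{13}$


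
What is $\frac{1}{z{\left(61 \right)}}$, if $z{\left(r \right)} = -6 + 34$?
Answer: $\frac{1}{28} \approx 0.035714$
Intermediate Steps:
$z{\left(r \right)} = 28$
$\frac{1}{z{\left(61 \right)}} = \frac{1}{28}$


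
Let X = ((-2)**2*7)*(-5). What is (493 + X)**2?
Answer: 124609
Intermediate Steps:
X = -140 (X = (4*7)*(-5) = 28*(-5) = -140)
(493 + X)**2 = (493 - 140)**2 = 353**2 = 124609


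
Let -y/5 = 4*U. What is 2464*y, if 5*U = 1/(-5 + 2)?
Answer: 9856/3 ≈ 3285.3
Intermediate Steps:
U = -1/15 (U = 1/(5*(-5 + 2)) = (⅕)/(-3) = (⅕)*(-⅓) = -1/15 ≈ -0.066667)
y = 4/3 (y = -20*(-1)/15 = -5*(-4/15) = 4/3 ≈ 1.3333)
2464*y = 2464*(4/3) = 9856/3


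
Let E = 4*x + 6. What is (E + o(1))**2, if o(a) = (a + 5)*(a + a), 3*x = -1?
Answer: 2500/9 ≈ 277.78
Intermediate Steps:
x = -1/3 (x = (1/3)*(-1) = -1/3 ≈ -0.33333)
o(a) = 2*a*(5 + a) (o(a) = (5 + a)*(2*a) = 2*a*(5 + a))
E = 14/3 (E = 4*(-1/3) + 6 = -4/3 + 6 = 14/3 ≈ 4.6667)
(E + o(1))**2 = (14/3 + 2*1*(5 + 1))**2 = (14/3 + 2*1*6)**2 = (14/3 + 12)**2 = (50/3)**2 = 2500/9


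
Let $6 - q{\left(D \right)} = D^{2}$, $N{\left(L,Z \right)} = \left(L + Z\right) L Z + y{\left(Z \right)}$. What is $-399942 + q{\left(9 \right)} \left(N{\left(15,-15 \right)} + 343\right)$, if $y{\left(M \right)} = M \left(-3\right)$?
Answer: $-429042$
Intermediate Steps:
$y{\left(M \right)} = - 3 M$
$N{\left(L,Z \right)} = - 3 Z + L Z \left(L + Z\right)$ ($N{\left(L,Z \right)} = \left(L + Z\right) L Z - 3 Z = L \left(L + Z\right) Z - 3 Z = L Z \left(L + Z\right) - 3 Z = - 3 Z + L Z \left(L + Z\right)$)
$q{\left(D \right)} = 6 - D^{2}$
$-399942 + q{\left(9 \right)} \left(N{\left(15,-15 \right)} + 343\right) = -399942 + \left(6 - 9^{2}\right) \left(- 15 \left(-3 + 15^{2} + 15 \left(-15\right)\right) + 343\right) = -399942 + \left(6 - 81\right) \left(- 15 \left(-3 + 225 - 225\right) + 343\right) = -399942 + \left(6 - 81\right) \left(\left(-15\right) \left(-3\right) + 343\right) = -399942 - 75 \left(45 + 343\right) = -399942 - 29100 = -429042$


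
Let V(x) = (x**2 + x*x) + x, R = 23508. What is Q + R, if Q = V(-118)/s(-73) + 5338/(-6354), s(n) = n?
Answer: 5363705821/231921 ≈ 23127.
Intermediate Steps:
V(x) = x + 2*x**2 (V(x) = (x**2 + x**2) + x = 2*x**2 + x = x + 2*x**2)
Q = -88293047/231921 (Q = -118*(1 + 2*(-118))/(-73) + 5338/(-6354) = -118*(1 - 236)*(-1/73) + 5338*(-1/6354) = -118*(-235)*(-1/73) - 2669/3177 = 27730*(-1/73) - 2669/3177 = -27730/73 - 2669/3177 = -88293047/231921 ≈ -380.70)
Q + R = -88293047/231921 + 23508 = 5363705821/231921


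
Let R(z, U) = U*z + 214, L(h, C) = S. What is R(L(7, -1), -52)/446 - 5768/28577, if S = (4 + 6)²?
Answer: -72528725/6372671 ≈ -11.381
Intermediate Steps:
S = 100 (S = 10² = 100)
L(h, C) = 100
R(z, U) = 214 + U*z
R(L(7, -1), -52)/446 - 5768/28577 = (214 - 52*100)/446 - 5768/28577 = (214 - 5200)*(1/446) - 5768*1/28577 = -4986*1/446 - 5768/28577 = -2493/223 - 5768/28577 = -72528725/6372671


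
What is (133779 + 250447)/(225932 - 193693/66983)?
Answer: 25736610158/15133409463 ≈ 1.7006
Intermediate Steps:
(133779 + 250447)/(225932 - 193693/66983) = 384226/(225932 - 193693*1/66983) = 384226/(225932 - 193693/66983) = 384226/(15133409463/66983) = 384226*(66983/15133409463) = 25736610158/15133409463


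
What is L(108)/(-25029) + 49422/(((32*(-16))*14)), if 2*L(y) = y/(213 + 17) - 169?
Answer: -71091805433/10315952640 ≈ -6.8914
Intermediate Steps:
L(y) = -169/2 + y/460 (L(y) = (y/(213 + 17) - 169)/2 = (y/230 - 169)/2 = (-169 + y/230)/2 = -169/2 + y/460)
L(108)/(-25029) + 49422/(((32*(-16))*14)) = (-169/2 + (1/460)*108)/(-25029) + 49422/(((32*(-16))*14)) = (-169/2 + 27/115)*(-1/25029) + 49422/((-512*14)) = -19381/230*(-1/25029) + 49422/(-7168) = 19381/5756670 + 49422*(-1/7168) = 19381/5756670 - 24711/3584 = -71091805433/10315952640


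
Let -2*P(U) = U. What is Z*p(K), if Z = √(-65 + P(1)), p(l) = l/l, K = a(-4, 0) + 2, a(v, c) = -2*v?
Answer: I*√262/2 ≈ 8.0932*I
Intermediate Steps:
P(U) = -U/2
K = 10 (K = -2*(-4) + 2 = 8 + 2 = 10)
p(l) = 1
Z = I*√262/2 (Z = √(-65 - ½*1) = √(-65 - ½) = √(-131/2) = I*√262/2 ≈ 8.0932*I)
Z*p(K) = (I*√262/2)*1 = I*√262/2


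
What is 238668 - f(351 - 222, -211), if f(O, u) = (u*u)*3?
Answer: 105105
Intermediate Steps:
f(O, u) = 3*u² (f(O, u) = u²*3 = 3*u²)
238668 - f(351 - 222, -211) = 238668 - 3*(-211)² = 238668 - 3*44521 = 238668 - 1*133563 = 238668 - 133563 = 105105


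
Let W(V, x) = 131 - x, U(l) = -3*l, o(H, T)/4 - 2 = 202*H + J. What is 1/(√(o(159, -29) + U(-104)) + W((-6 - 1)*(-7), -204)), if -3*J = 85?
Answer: -1005/49361 + 2*√289527/49361 ≈ 0.0014415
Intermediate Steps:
J = -85/3 (J = -⅓*85 = -85/3 ≈ -28.333)
o(H, T) = -316/3 + 808*H (o(H, T) = 8 + 4*(202*H - 85/3) = 8 + 4*(-85/3 + 202*H) = 8 + (-340/3 + 808*H) = -316/3 + 808*H)
1/(√(o(159, -29) + U(-104)) + W((-6 - 1)*(-7), -204)) = 1/(√((-316/3 + 808*159) - 3*(-104)) + (131 - 1*(-204))) = 1/(√((-316/3 + 128472) + 312) + (131 + 204)) = 1/(√(385100/3 + 312) + 335) = 1/(√(386036/3) + 335) = 1/(2*√289527/3 + 335) = 1/(335 + 2*√289527/3)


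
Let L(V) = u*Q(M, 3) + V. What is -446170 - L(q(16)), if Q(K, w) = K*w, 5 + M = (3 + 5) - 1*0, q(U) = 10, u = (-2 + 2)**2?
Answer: -446180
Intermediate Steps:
u = 0 (u = 0**2 = 0)
M = 3 (M = -5 + ((3 + 5) - 1*0) = -5 + (8 + 0) = -5 + 8 = 3)
L(V) = V (L(V) = 0*(3*3) + V = 0*9 + V = 0 + V = V)
-446170 - L(q(16)) = -446170 - 1*10 = -446170 - 10 = -446180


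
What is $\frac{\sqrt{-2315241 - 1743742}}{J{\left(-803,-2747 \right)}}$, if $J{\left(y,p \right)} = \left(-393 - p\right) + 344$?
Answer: $\frac{i \sqrt{4058983}}{2698} \approx 0.74674 i$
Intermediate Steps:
$J{\left(y,p \right)} = -49 - p$
$\frac{\sqrt{-2315241 - 1743742}}{J{\left(-803,-2747 \right)}} = \frac{\sqrt{-2315241 - 1743742}}{-49 - -2747} = \frac{\sqrt{-4058983}}{-49 + 2747} = \frac{i \sqrt{4058983}}{2698}$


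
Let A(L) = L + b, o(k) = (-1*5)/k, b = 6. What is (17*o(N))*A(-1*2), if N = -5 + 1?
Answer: 85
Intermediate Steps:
N = -4
o(k) = -5/k
A(L) = 6 + L (A(L) = L + 6 = 6 + L)
(17*o(N))*A(-1*2) = (17*(-5/(-4)))*(6 - 1*2) = (17*(-5*(-¼)))*(6 - 2) = (17*(5/4))*4 = (85/4)*4 = 85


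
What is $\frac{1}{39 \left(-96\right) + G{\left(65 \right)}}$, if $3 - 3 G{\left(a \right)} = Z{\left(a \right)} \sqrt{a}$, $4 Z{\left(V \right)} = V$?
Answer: $- \frac{538992}{2017172431} + \frac{780 \sqrt{65}}{2017172431} \approx -0.00026408$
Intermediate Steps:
$Z{\left(V \right)} = \frac{V}{4}$
$G{\left(a \right)} = 1 - \frac{a^{\frac{3}{2}}}{12}$ ($G{\left(a \right)} = 1 - \frac{\frac{a}{4} \sqrt{a}}{3} = 1 - \frac{\frac{1}{4} a^{\frac{3}{2}}}{3} = 1 - \frac{a^{\frac{3}{2}}}{12}$)
$\frac{1}{39 \left(-96\right) + G{\left(65 \right)}} = \frac{1}{39 \left(-96\right) + \left(1 - \frac{65^{\frac{3}{2}}}{12}\right)} = \frac{1}{-3744 + \left(1 - \frac{65 \sqrt{65}}{12}\right)} = \frac{1}{-3743 - \frac{65 \sqrt{65}}{12}}$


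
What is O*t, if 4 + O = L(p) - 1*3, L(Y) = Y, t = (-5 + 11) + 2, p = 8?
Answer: 8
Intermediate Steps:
t = 8 (t = 6 + 2 = 8)
O = 1 (O = -4 + (8 - 1*3) = -4 + (8 - 3) = -4 + 5 = 1)
O*t = 1*8 = 8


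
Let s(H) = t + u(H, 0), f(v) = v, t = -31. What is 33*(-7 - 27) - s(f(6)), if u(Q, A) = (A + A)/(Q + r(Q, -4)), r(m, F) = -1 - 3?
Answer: -1091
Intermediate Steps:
r(m, F) = -4
u(Q, A) = 2*A/(-4 + Q) (u(Q, A) = (A + A)/(Q - 4) = (2*A)/(-4 + Q) = 2*A/(-4 + Q))
s(H) = -31 (s(H) = -31 + 2*0/(-4 + H) = -31 + 0 = -31)
33*(-7 - 27) - s(f(6)) = 33*(-7 - 27) - 1*(-31) = 33*(-34) + 31 = -1122 + 31 = -1091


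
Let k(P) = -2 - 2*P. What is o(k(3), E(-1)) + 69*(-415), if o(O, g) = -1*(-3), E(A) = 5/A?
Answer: -28632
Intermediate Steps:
o(O, g) = 3
o(k(3), E(-1)) + 69*(-415) = 3 + 69*(-415) = 3 - 28635 = -28632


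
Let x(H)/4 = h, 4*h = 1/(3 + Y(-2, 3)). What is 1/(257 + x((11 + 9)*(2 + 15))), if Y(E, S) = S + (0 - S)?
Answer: 3/772 ≈ 0.0038860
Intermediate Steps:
Y(E, S) = 0 (Y(E, S) = S - S = 0)
h = 1/12 (h = 1/(4*(3 + 0)) = (¼)/3 = (¼)*(⅓) = 1/12 ≈ 0.083333)
x(H) = ⅓ (x(H) = 4*(1/12) = ⅓)
1/(257 + x((11 + 9)*(2 + 15))) = 1/(257 + ⅓) = 1/(772/3) = 3/772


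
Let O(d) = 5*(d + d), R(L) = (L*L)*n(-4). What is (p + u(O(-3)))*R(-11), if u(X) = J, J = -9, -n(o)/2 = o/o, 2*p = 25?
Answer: -847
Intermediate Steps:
p = 25/2 (p = (½)*25 = 25/2 ≈ 12.500)
n(o) = -2 (n(o) = -2*o/o = -2*1 = -2)
R(L) = -2*L² (R(L) = (L*L)*(-2) = L²*(-2) = -2*L²)
O(d) = 10*d (O(d) = 5*(2*d) = 10*d)
u(X) = -9
(p + u(O(-3)))*R(-11) = (25/2 - 9)*(-2*(-11)²) = 7*(-2*121)/2 = (7/2)*(-242) = -847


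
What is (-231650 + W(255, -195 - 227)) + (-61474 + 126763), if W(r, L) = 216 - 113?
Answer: -166258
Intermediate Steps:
W(r, L) = 103
(-231650 + W(255, -195 - 227)) + (-61474 + 126763) = (-231650 + 103) + (-61474 + 126763) = -231547 + 65289 = -166258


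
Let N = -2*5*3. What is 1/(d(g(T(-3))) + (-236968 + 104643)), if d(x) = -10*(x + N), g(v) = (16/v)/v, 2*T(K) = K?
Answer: -9/1188865 ≈ -7.5702e-6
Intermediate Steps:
T(K) = K/2
N = -30 (N = -10*3 = -30)
g(v) = 16/v²
d(x) = 300 - 10*x (d(x) = -10*(x - 30) = -10*(-30 + x) = 300 - 10*x)
1/(d(g(T(-3))) + (-236968 + 104643)) = 1/((300 - 160/((½)*(-3))²) + (-236968 + 104643)) = 1/((300 - 160/(-3/2)²) - 132325) = 1/((300 - 160*4/9) - 132325) = 1/((300 - 10*64/9) - 132325) = 1/((300 - 640/9) - 132325) = 1/(2060/9 - 132325) = 1/(-1188865/9) = -9/1188865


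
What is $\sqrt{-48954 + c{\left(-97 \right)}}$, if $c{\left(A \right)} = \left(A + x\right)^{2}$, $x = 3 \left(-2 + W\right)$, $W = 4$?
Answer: $i \sqrt{40673} \approx 201.68 i$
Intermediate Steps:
$x = 6$ ($x = 3 \left(-2 + 4\right) = 3 \cdot 2 = 6$)
$c{\left(A \right)} = \left(6 + A\right)^{2}$ ($c{\left(A \right)} = \left(A + 6\right)^{2} = \left(6 + A\right)^{2}$)
$\sqrt{-48954 + c{\left(-97 \right)}} = \sqrt{-48954 + \left(6 - 97\right)^{2}} = \sqrt{-48954 + \left(-91\right)^{2}} = \sqrt{-48954 + 8281} = \sqrt{-40673} = i \sqrt{40673}$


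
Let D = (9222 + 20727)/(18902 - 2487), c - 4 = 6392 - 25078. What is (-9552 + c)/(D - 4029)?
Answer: 3458665/493329 ≈ 7.0109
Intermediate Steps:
c = -18682 (c = 4 + (6392 - 25078) = 4 - 18686 = -18682)
D = 447/245 (D = 29949/16415 = 29949*(1/16415) = 447/245 ≈ 1.8245)
(-9552 + c)/(D - 4029) = (-9552 - 18682)/(447/245 - 4029) = -28234/(-986658/245) = -28234*(-245/986658) = 3458665/493329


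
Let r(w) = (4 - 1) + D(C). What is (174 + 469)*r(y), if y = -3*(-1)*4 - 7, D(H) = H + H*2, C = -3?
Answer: -3858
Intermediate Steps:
D(H) = 3*H (D(H) = H + 2*H = 3*H)
y = 5 (y = 3*4 - 7 = 12 - 7 = 5)
r(w) = -6 (r(w) = (4 - 1) + 3*(-3) = 3 - 9 = -6)
(174 + 469)*r(y) = (174 + 469)*(-6) = 643*(-6) = -3858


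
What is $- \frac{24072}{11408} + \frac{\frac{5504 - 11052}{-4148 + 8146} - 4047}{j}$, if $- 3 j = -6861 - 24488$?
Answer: $- \frac{9703679955}{3885332362} \approx -2.4975$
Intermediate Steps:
$j = \frac{31349}{3}$ ($j = - \frac{-6861 - 24488}{3} = \left(- \frac{1}{3}\right) \left(-31349\right) = \frac{31349}{3} \approx 10450.0$)
$- \frac{24072}{11408} + \frac{\frac{5504 - 11052}{-4148 + 8146} - 4047}{j} = - \frac{24072}{11408} + \frac{\frac{5504 - 11052}{-4148 + 8146} - 4047}{\frac{31349}{3}} = \left(-24072\right) \frac{1}{11408} + \left(- \frac{5548}{3998} - 4047\right) \frac{3}{31349} = - \frac{3009}{1426} + \left(\left(-5548\right) \frac{1}{3998} - 4047\right) \frac{3}{31349} = - \frac{3009}{1426} + \left(- \frac{2774}{1999} - 4047\right) \frac{3}{31349} = - \frac{3009}{1426} - \frac{24278181}{62666651} = - \frac{9703679955}{3885332362}$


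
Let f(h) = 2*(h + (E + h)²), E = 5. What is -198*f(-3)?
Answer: -396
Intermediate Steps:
f(h) = 2*h + 2*(5 + h)² (f(h) = 2*(h + (5 + h)²) = 2*h + 2*(5 + h)²)
-198*f(-3) = -198*(2*(-3) + 2*(5 - 3)²) = -198*(-6 + 2*2²) = -198*(-6 + 2*4) = -198*(-6 + 8) = -198*2 = -396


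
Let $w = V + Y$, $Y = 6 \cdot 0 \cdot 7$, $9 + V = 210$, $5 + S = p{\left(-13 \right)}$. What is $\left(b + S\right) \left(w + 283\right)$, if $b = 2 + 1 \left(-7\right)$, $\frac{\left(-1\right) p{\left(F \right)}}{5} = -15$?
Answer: $31460$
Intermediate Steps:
$p{\left(F \right)} = 75$ ($p{\left(F \right)} = \left(-5\right) \left(-15\right) = 75$)
$S = 70$ ($S = -5 + 75 = 70$)
$V = 201$ ($V = -9 + 210 = 201$)
$b = -5$ ($b = 2 - 7 = -5$)
$Y = 0$ ($Y = 0 \cdot 7 = 0$)
$w = 201$ ($w = 201 + 0 = 201$)
$\left(b + S\right) \left(w + 283\right) = \left(-5 + 70\right) \left(201 + 283\right) = 65 \cdot 484 = 31460$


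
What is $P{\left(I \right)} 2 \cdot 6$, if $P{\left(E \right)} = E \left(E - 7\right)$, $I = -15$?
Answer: $3960$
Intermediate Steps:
$P{\left(E \right)} = E \left(-7 + E\right)$
$P{\left(I \right)} 2 \cdot 6 = - 15 \left(-7 - 15\right) 2 \cdot 6 = \left(-15\right) \left(-22\right) 12 = 330 \cdot 12 = 3960$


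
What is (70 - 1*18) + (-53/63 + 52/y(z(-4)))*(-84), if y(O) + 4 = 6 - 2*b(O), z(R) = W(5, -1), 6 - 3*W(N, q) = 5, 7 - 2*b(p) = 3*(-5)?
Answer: 5116/15 ≈ 341.07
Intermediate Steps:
b(p) = 11 (b(p) = 7/2 - 3*(-5)/2 = 7/2 - ½*(-15) = 7/2 + 15/2 = 11)
W(N, q) = ⅓ (W(N, q) = 2 - ⅓*5 = 2 - 5/3 = ⅓)
z(R) = ⅓
y(O) = -20 (y(O) = -4 + (6 - 2*11) = -4 + (6 - 22) = -4 - 16 = -20)
(70 - 1*18) + (-53/63 + 52/y(z(-4)))*(-84) = (70 - 1*18) + (-53/63 + 52/(-20))*(-84) = (70 - 18) + (-53*1/63 + 52*(-1/20))*(-84) = 52 + (-53/63 - 13/5)*(-84) = 52 - 1084/315*(-84) = 52 + 4336/15 = 5116/15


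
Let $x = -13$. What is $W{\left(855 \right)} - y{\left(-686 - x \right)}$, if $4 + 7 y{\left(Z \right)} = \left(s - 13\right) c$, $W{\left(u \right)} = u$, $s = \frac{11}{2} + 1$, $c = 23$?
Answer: $\frac{12277}{14} \approx 876.93$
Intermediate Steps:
$s = \frac{13}{2}$ ($s = 11 \cdot \frac{1}{2} + 1 = \frac{11}{2} + 1 = \frac{13}{2} \approx 6.5$)
$y{\left(Z \right)} = - \frac{307}{14}$ ($y{\left(Z \right)} = - \frac{4}{7} + \frac{\left(\frac{13}{2} - 13\right) 23}{7} = - \frac{4}{7} + \frac{\left(- \frac{13}{2}\right) 23}{7} = - \frac{4}{7} + \frac{1}{7} \left(- \frac{299}{2}\right) = - \frac{4}{7} - \frac{299}{14} = - \frac{307}{14}$)
$W{\left(855 \right)} - y{\left(-686 - x \right)} = 855 - - \frac{307}{14} = 855 + \frac{307}{14} = \frac{12277}{14}$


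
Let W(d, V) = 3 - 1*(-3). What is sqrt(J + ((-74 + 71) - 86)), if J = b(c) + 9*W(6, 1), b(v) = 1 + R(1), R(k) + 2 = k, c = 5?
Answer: I*sqrt(35) ≈ 5.9161*I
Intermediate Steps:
W(d, V) = 6 (W(d, V) = 3 + 3 = 6)
R(k) = -2 + k
b(v) = 0 (b(v) = 1 + (-2 + 1) = 1 - 1 = 0)
J = 54 (J = 0 + 9*6 = 0 + 54 = 54)
sqrt(J + ((-74 + 71) - 86)) = sqrt(54 + ((-74 + 71) - 86)) = sqrt(54 + (-3 - 86)) = sqrt(54 - 89) = sqrt(-35) = I*sqrt(35)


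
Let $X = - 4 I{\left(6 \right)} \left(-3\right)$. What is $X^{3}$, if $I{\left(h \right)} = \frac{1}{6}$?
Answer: $8$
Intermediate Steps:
$I{\left(h \right)} = \frac{1}{6}$
$X = 2$ ($X = \left(-4\right) \frac{1}{6} \left(-3\right) = \left(- \frac{2}{3}\right) \left(-3\right) = 2$)
$X^{3} = 2^{3} = 8$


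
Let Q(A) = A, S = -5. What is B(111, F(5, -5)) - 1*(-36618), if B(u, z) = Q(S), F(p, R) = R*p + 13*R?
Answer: 36613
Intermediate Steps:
F(p, R) = 13*R + R*p
B(u, z) = -5
B(111, F(5, -5)) - 1*(-36618) = -5 - 1*(-36618) = -5 + 36618 = 36613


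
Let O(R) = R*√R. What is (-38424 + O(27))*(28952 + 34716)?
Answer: -2446379232 + 5157108*√3 ≈ -2.4374e+9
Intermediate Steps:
O(R) = R^(3/2)
(-38424 + O(27))*(28952 + 34716) = (-38424 + 27^(3/2))*(28952 + 34716) = (-38424 + 81*√3)*63668 = -2446379232 + 5157108*√3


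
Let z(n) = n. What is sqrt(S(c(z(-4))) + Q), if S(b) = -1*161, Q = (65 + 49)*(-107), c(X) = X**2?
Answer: I*sqrt(12359) ≈ 111.17*I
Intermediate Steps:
Q = -12198 (Q = 114*(-107) = -12198)
S(b) = -161
sqrt(S(c(z(-4))) + Q) = sqrt(-161 - 12198) = sqrt(-12359) = I*sqrt(12359)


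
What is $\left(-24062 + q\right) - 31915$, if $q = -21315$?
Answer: $-77292$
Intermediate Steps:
$\left(-24062 + q\right) - 31915 = \left(-24062 - 21315\right) - 31915 = -45377 - 31915 = -77292$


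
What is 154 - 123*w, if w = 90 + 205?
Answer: -36131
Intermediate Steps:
w = 295
154 - 123*w = 154 - 123*295 = 154 - 36285 = -36131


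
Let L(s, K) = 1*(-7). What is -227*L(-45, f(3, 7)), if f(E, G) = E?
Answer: 1589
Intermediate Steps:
L(s, K) = -7
-227*L(-45, f(3, 7)) = -227*(-7) = 1589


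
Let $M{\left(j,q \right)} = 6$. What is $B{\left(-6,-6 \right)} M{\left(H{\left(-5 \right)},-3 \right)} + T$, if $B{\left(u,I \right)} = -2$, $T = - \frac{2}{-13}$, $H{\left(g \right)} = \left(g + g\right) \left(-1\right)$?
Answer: $- \frac{154}{13} \approx -11.846$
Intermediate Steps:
$H{\left(g \right)} = - 2 g$ ($H{\left(g \right)} = 2 g \left(-1\right) = - 2 g$)
$T = \frac{2}{13}$ ($T = \left(-2\right) \left(- \frac{1}{13}\right) = \frac{2}{13} \approx 0.15385$)
$B{\left(-6,-6 \right)} M{\left(H{\left(-5 \right)},-3 \right)} + T = \left(-2\right) 6 + \frac{2}{13} = -12 + \frac{2}{13} = - \frac{154}{13}$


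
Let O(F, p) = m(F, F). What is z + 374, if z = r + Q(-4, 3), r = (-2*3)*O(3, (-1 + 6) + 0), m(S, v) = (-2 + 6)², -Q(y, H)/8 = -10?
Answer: 358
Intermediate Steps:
Q(y, H) = 80 (Q(y, H) = -8*(-10) = 80)
m(S, v) = 16 (m(S, v) = 4² = 16)
O(F, p) = 16
r = -96 (r = -2*3*16 = -6*16 = -96)
z = -16 (z = -96 + 80 = -16)
z + 374 = -16 + 374 = 358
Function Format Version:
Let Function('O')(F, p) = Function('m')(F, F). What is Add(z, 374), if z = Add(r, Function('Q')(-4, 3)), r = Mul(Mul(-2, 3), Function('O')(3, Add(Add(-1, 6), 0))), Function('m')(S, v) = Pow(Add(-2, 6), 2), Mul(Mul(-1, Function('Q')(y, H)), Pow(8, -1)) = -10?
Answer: 358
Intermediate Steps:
Function('Q')(y, H) = 80 (Function('Q')(y, H) = Mul(-8, -10) = 80)
Function('m')(S, v) = 16 (Function('m')(S, v) = Pow(4, 2) = 16)
Function('O')(F, p) = 16
r = -96 (r = Mul(Mul(-2, 3), 16) = Mul(-6, 16) = -96)
z = -16 (z = Add(-96, 80) = -16)
Add(z, 374) = Add(-16, 374) = 358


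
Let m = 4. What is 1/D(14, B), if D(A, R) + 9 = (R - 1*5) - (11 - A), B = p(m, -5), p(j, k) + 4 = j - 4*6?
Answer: -1/35 ≈ -0.028571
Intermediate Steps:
p(j, k) = -28 + j (p(j, k) = -4 + (j - 4*6) = -4 + (j - 24) = -4 + (-24 + j) = -28 + j)
B = -24 (B = -28 + 4 = -24)
D(A, R) = -25 + A + R (D(A, R) = -9 + ((R - 1*5) - (11 - A)) = -9 + ((R - 5) + (-11 + A)) = -9 + ((-5 + R) + (-11 + A)) = -9 + (-16 + A + R) = -25 + A + R)
1/D(14, B) = 1/(-25 + 14 - 24) = 1/(-35) = -1/35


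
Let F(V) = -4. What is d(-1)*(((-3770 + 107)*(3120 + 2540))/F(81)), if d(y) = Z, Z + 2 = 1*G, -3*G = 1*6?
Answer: -20732580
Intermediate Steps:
G = -2 (G = -6/3 = -⅓*6 = -2)
Z = -4 (Z = -2 + 1*(-2) = -2 - 2 = -4)
d(y) = -4
d(-1)*(((-3770 + 107)*(3120 + 2540))/F(81)) = -4*(-3770 + 107)*(3120 + 2540)/(-4) = -4*(-3663*5660)*(-1)/4 = -(-82930320)*(-1)/4 = -4*5183145 = -20732580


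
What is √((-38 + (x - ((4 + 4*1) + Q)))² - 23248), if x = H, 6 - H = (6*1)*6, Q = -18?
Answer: 2*I*√4971 ≈ 141.01*I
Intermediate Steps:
H = -30 (H = 6 - 6*1*6 = 6 - 6*6 = 6 - 1*36 = 6 - 36 = -30)
x = -30
√((-38 + (x - ((4 + 4*1) + Q)))² - 23248) = √((-38 + (-30 - ((4 + 4*1) - 18)))² - 23248) = √((-38 + (-30 - ((4 + 4) - 18)))² - 23248) = √((-38 + (-30 - (8 - 18)))² - 23248) = √((-38 + (-30 - 1*(-10)))² - 23248) = √((-38 + (-30 + 10))² - 23248) = √((-38 - 20)² - 23248) = √((-58)² - 23248) = √(3364 - 23248) = √(-19884) = 2*I*√4971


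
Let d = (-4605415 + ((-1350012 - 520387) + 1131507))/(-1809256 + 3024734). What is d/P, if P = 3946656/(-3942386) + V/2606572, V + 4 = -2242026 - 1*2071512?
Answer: 51615321831909221/31178485054758613 ≈ 1.6555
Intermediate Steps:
d = -5344307/1215478 (d = (-4605415 + (-1870399 + 1131507))/1215478 = (-4605415 - 738892)*(1/1215478) = -5344307*1/1215478 = -5344307/1215478 ≈ -4.3969)
V = -4313542 (V = -4 + (-2242026 - 1*2071512) = -4 + (-2242026 - 2071512) = -4 - 4313538 = -4313542)
P = -51302425967/19316001806 (P = 3946656/(-3942386) - 4313542/2606572 = 3946656*(-1/3942386) - 4313542*1/2606572 = -281904/281599 - 2156771/1303286 = -51302425967/19316001806 ≈ -2.6560)
d/P = -5344307/(1215478*(-51302425967/19316001806)) = -5344307/1215478*(-19316001806/51302425967) = 51615321831909221/31178485054758613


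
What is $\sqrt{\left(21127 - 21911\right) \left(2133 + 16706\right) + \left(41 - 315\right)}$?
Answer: $5 i \sqrt{590802} \approx 3843.2 i$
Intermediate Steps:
$\sqrt{\left(21127 - 21911\right) \left(2133 + 16706\right) + \left(41 - 315\right)} = \sqrt{\left(-784\right) 18839 + \left(41 - 315\right)} = \sqrt{-14769776 - 274} = \sqrt{-14770050} = 5 i \sqrt{590802}$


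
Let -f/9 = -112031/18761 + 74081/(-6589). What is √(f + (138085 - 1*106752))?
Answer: √481166202519459517753/123616229 ≈ 177.45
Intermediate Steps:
f = 19152053100/123616229 (f = -9*(-112031/18761 + 74081/(-6589)) = -9*(-112031*1/18761 + 74081*(-1/6589)) = -9*(-112031/18761 - 74081/6589) = -9*(-2128005900/123616229) = 19152053100/123616229 ≈ 154.93)
√(f + (138085 - 1*106752)) = √(19152053100/123616229 + (138085 - 1*106752)) = √(19152053100/123616229 + (138085 - 106752)) = √(19152053100/123616229 + 31333) = √(3892419356357/123616229) = √481166202519459517753/123616229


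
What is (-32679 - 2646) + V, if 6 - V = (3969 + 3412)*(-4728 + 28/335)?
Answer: 11678579747/335 ≈ 3.4861e+7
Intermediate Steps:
V = 11690413622/335 (V = 6 - (3969 + 3412)*(-4728 + 28/335) = 6 - 7381*(-4728 + 28*(1/335)) = 6 - 7381*(-4728 + 28/335) = 6 - 7381*(-1583852)/335 = 6 - 1*(-11690411612/335) = 6 + 11690411612/335 = 11690413622/335 ≈ 3.4897e+7)
(-32679 - 2646) + V = (-32679 - 2646) + 11690413622/335 = -35325 + 11690413622/335 = 11678579747/335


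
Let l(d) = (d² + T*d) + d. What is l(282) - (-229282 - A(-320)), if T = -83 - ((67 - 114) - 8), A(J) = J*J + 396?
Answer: 403988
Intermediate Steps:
A(J) = 396 + J² (A(J) = J² + 396 = 396 + J²)
T = -28 (T = -83 - (-47 - 8) = -83 - 1*(-55) = -83 + 55 = -28)
l(d) = d² - 27*d (l(d) = (d² - 28*d) + d = d² - 27*d)
l(282) - (-229282 - A(-320)) = 282*(-27 + 282) - (-229282 - (396 + (-320)²)) = 282*255 - (-229282 - (396 + 102400)) = 71910 - (-229282 - 1*102796) = 71910 - (-229282 - 102796) = 71910 - 1*(-332078) = 71910 + 332078 = 403988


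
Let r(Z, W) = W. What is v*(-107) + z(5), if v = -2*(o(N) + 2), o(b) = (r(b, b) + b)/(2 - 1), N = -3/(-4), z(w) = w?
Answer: 754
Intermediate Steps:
N = ¾ (N = -3*(-¼) = ¾ ≈ 0.75000)
o(b) = 2*b (o(b) = (b + b)/(2 - 1) = (2*b)/1 = (2*b)*1 = 2*b)
v = -7 (v = -2*(2*(¾) + 2) = -2*(3/2 + 2) = -2*7/2 = -7)
v*(-107) + z(5) = -7*(-107) + 5 = 749 + 5 = 754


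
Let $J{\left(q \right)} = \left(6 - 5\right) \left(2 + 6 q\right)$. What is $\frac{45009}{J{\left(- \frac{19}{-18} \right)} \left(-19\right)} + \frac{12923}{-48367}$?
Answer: $- \frac{6536989334}{22974325} \approx -284.53$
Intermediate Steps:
$J{\left(q \right)} = 2 + 6 q$ ($J{\left(q \right)} = 1 \left(2 + 6 q\right) = 2 + 6 q$)
$\frac{45009}{J{\left(- \frac{19}{-18} \right)} \left(-19\right)} + \frac{12923}{-48367} = \frac{45009}{\left(2 + 6 \left(- \frac{19}{-18}\right)\right) \left(-19\right)} + \frac{12923}{-48367} = \frac{45009}{\left(2 + 6 \left(\left(-19\right) \left(- \frac{1}{18}\right)\right)\right) \left(-19\right)} + 12923 \left(- \frac{1}{48367}\right) = \frac{45009}{\left(2 + 6 \cdot \frac{19}{18}\right) \left(-19\right)} - \frac{12923}{48367} = \frac{45009}{\left(2 + \frac{19}{3}\right) \left(-19\right)} - \frac{12923}{48367} = \frac{45009}{\frac{25}{3} \left(-19\right)} - \frac{12923}{48367} = \frac{45009}{- \frac{475}{3}} - \frac{12923}{48367} = 45009 \left(- \frac{3}{475}\right) - \frac{12923}{48367} = - \frac{135027}{475} - \frac{12923}{48367} = - \frac{6536989334}{22974325}$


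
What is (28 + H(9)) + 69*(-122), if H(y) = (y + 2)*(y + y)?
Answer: -8192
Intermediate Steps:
H(y) = 2*y*(2 + y) (H(y) = (2 + y)*(2*y) = 2*y*(2 + y))
(28 + H(9)) + 69*(-122) = (28 + 2*9*(2 + 9)) + 69*(-122) = (28 + 2*9*11) - 8418 = (28 + 198) - 8418 = 226 - 8418 = -8192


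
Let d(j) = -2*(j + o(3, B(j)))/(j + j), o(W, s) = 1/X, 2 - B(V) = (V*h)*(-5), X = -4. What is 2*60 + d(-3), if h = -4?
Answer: 1427/12 ≈ 118.92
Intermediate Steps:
B(V) = 2 - 20*V (B(V) = 2 - V*(-4)*(-5) = 2 - (-4*V)*(-5) = 2 - 20*V)
o(W, s) = -1/4 (o(W, s) = 1/(-4) = -1/4)
d(j) = -(-1/4 + j)/j (d(j) = -2*(j - 1/4)/(j + j) = -2*(-1/4 + j)/(2*j) = -(-1/4 + j)/j)
2*60 + d(-3) = 2*60 + (1/4 - 1*(-3))/(-3) = 120 - (1/4 + 3)/3 = 120 - 1/3*13/4 = 120 - 13/12 = 1427/12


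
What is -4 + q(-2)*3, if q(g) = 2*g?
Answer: -16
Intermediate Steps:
-4 + q(-2)*3 = -4 + (2*(-2))*3 = -4 - 4*3 = -4 - 12 = -16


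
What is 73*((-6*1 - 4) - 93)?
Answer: -7519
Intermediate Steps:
73*((-6*1 - 4) - 93) = 73*((-6 - 4) - 93) = 73*(-10 - 93) = 73*(-103) = -7519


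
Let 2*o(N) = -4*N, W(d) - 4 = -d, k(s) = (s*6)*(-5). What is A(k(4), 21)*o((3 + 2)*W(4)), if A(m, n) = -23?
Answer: 0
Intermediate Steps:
k(s) = -30*s (k(s) = (6*s)*(-5) = -30*s)
W(d) = 4 - d
o(N) = -2*N (o(N) = (-4*N)/2 = -2*N)
A(k(4), 21)*o((3 + 2)*W(4)) = -(-46)*(3 + 2)*(4 - 1*4) = -(-46)*5*(4 - 4) = -(-46)*5*0 = -(-46)*0 = -23*0 = 0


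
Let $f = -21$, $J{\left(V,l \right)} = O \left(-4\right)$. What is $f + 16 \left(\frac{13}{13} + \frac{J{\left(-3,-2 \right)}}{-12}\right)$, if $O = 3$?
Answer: $11$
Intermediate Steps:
$J{\left(V,l \right)} = -12$ ($J{\left(V,l \right)} = 3 \left(-4\right) = -12$)
$f + 16 \left(\frac{13}{13} + \frac{J{\left(-3,-2 \right)}}{-12}\right) = -21 + 16 \left(\frac{13}{13} - \frac{12}{-12}\right) = -21 + 16 \left(13 \cdot \frac{1}{13} - -1\right) = -21 + 16 \left(1 + 1\right) = -21 + 16 \cdot 2 = -21 + 32 = 11$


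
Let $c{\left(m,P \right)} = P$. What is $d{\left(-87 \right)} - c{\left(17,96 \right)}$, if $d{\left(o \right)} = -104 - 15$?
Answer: $-215$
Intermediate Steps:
$d{\left(o \right)} = -119$ ($d{\left(o \right)} = -104 - 15 = -119$)
$d{\left(-87 \right)} - c{\left(17,96 \right)} = -119 - 96 = -215$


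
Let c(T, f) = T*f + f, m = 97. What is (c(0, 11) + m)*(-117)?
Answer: -12636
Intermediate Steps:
c(T, f) = f + T*f
(c(0, 11) + m)*(-117) = (11*(1 + 0) + 97)*(-117) = (11*1 + 97)*(-117) = (11 + 97)*(-117) = 108*(-117) = -12636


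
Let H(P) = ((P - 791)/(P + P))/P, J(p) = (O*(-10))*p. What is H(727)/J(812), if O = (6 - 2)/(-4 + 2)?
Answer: -2/536456935 ≈ -3.7282e-9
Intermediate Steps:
O = -2 (O = 4/(-2) = 4*(-½) = -2)
J(p) = 20*p (J(p) = (-2*(-10))*p = 20*p)
H(P) = (-791 + P)/(2*P²) (H(P) = ((-791 + P)/((2*P)))/P = ((-791 + P)*(1/(2*P)))/P = ((-791 + P)/(2*P))/P = (-791 + P)/(2*P²))
H(727)/J(812) = ((½)*(-791 + 727)/727²)/((20*812)) = ((½)*(1/528529)*(-64))/16240 = -32/528529*1/16240 = -2/536456935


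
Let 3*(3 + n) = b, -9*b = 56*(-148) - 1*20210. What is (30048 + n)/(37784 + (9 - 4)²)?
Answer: 839713/1020843 ≈ 0.82257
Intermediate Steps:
b = 28498/9 (b = -(56*(-148) - 1*20210)/9 = -(-8288 - 20210)/9 = -⅑*(-28498) = 28498/9 ≈ 3166.4)
n = 28417/27 (n = -3 + (⅓)*(28498/9) = -3 + 28498/27 = 28417/27 ≈ 1052.5)
(30048 + n)/(37784 + (9 - 4)²) = (30048 + 28417/27)/(37784 + (9 - 4)²) = 839713/(27*(37784 + 5²)) = 839713/(27*(37784 + 25)) = (839713/27)/37809 = (839713/27)*(1/37809) = 839713/1020843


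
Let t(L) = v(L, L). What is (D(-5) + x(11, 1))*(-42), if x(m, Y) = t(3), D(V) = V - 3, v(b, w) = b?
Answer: 210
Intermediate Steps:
t(L) = L
D(V) = -3 + V
x(m, Y) = 3
(D(-5) + x(11, 1))*(-42) = ((-3 - 5) + 3)*(-42) = (-8 + 3)*(-42) = -5*(-42) = 210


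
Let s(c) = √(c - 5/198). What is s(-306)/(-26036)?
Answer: -I*√1333046/1718376 ≈ -0.0006719*I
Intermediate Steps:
s(c) = √(-5/198 + c) (s(c) = √(c - 5*1/198) = √(c - 5/198) = √(-5/198 + c))
s(-306)/(-26036) = (√(-110 + 4356*(-306))/66)/(-26036) = (√(-110 - 1332936)/66)*(-1/26036) = (√(-1333046)/66)*(-1/26036) = ((I*√1333046)/66)*(-1/26036) = (I*√1333046/66)*(-1/26036) = -I*√1333046/1718376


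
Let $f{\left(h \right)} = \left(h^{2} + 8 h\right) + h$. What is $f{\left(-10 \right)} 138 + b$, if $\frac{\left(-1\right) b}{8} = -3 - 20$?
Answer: $1564$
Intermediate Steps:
$f{\left(h \right)} = h^{2} + 9 h$
$b = 184$ ($b = - 8 \left(-3 - 20\right) = \left(-8\right) \left(-23\right) = 184$)
$f{\left(-10 \right)} 138 + b = - 10 \left(9 - 10\right) 138 + 184 = \left(-10\right) \left(-1\right) 138 + 184 = 10 \cdot 138 + 184 = 1380 + 184 = 1564$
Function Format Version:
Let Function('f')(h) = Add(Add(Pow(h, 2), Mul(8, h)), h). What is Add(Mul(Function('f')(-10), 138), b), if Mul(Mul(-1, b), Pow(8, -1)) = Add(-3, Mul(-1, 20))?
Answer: 1564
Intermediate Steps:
Function('f')(h) = Add(Pow(h, 2), Mul(9, h))
b = 184 (b = Mul(-8, Add(-3, Mul(-1, 20))) = Mul(-8, Add(-3, -20)) = Mul(-8, -23) = 184)
Add(Mul(Function('f')(-10), 138), b) = Add(Mul(Mul(-10, Add(9, -10)), 138), 184) = Add(Mul(Mul(-10, -1), 138), 184) = Add(Mul(10, 138), 184) = Add(1380, 184) = 1564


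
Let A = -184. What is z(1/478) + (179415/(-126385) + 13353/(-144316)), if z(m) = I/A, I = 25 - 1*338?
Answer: 1378677355/7295751064 ≈ 0.18897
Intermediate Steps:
I = -313 (I = 25 - 338 = -313)
z(m) = 313/184 (z(m) = -313/(-184) = -313*(-1/184) = 313/184)
z(1/478) + (179415/(-126385) + 13353/(-144316)) = 313/184 + (179415/(-126385) + 13353/(-144316)) = 313/184 + (179415*(-1/126385) + 13353*(-1/144316)) = 313/184 + (-35883/25277 - 13353/144316) = 313/184 - 5516014809/3647875532 = 1378677355/7295751064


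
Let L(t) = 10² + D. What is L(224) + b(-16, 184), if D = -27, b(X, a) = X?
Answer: 57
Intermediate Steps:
L(t) = 73 (L(t) = 10² - 27 = 100 - 27 = 73)
L(224) + b(-16, 184) = 73 - 16 = 57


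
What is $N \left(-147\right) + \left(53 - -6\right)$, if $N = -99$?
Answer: $14612$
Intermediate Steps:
$N \left(-147\right) + \left(53 - -6\right) = \left(-99\right) \left(-147\right) + \left(53 - -6\right) = 14553 + \left(53 + 6\right) = 14553 + 59 = 14612$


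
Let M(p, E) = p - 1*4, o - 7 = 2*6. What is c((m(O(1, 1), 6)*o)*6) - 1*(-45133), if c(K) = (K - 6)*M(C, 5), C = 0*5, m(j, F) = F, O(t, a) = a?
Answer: 42421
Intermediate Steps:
o = 19 (o = 7 + 2*6 = 7 + 12 = 19)
C = 0
M(p, E) = -4 + p (M(p, E) = p - 4 = -4 + p)
c(K) = 24 - 4*K (c(K) = (K - 6)*(-4 + 0) = (-6 + K)*(-4) = 24 - 4*K)
c((m(O(1, 1), 6)*o)*6) - 1*(-45133) = (24 - 4*6*19*6) - 1*(-45133) = (24 - 456*6) + 45133 = (24 - 4*684) + 45133 = (24 - 2736) + 45133 = -2712 + 45133 = 42421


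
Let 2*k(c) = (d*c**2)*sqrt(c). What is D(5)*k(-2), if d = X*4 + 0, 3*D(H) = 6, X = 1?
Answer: 16*I*sqrt(2) ≈ 22.627*I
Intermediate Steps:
D(H) = 2 (D(H) = (1/3)*6 = 2)
d = 4 (d = 1*4 + 0 = 4 + 0 = 4)
k(c) = 2*c**(5/2) (k(c) = ((4*c**2)*sqrt(c))/2 = (4*c**(5/2))/2 = 2*c**(5/2))
D(5)*k(-2) = 2*(2*(-2)**(5/2)) = 2*(2*(4*I*sqrt(2))) = 2*(8*I*sqrt(2)) = 16*I*sqrt(2)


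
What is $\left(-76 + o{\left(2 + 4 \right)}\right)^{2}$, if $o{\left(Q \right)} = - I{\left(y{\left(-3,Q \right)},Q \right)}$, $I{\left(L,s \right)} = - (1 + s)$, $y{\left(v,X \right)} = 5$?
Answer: $4761$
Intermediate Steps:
$I{\left(L,s \right)} = -1 - s$
$o{\left(Q \right)} = 1 + Q$ ($o{\left(Q \right)} = - (-1 - Q) = 1 + Q$)
$\left(-76 + o{\left(2 + 4 \right)}\right)^{2} = \left(-76 + \left(1 + \left(2 + 4\right)\right)\right)^{2} = \left(-76 + \left(1 + 6\right)\right)^{2} = \left(-76 + 7\right)^{2} = \left(-69\right)^{2} = 4761$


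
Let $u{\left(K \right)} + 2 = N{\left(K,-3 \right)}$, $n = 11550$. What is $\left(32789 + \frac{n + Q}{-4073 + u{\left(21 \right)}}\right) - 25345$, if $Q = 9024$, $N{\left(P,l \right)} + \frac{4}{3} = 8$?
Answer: $\frac{90792298}{12205} \approx 7438.9$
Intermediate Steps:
$N{\left(P,l \right)} = \frac{20}{3}$ ($N{\left(P,l \right)} = - \frac{4}{3} + 8 = \frac{20}{3}$)
$u{\left(K \right)} = \frac{14}{3}$ ($u{\left(K \right)} = -2 + \frac{20}{3} = \frac{14}{3}$)
$\left(32789 + \frac{n + Q}{-4073 + u{\left(21 \right)}}\right) - 25345 = \left(32789 + \frac{11550 + 9024}{-4073 + \frac{14}{3}}\right) - 25345 = \left(32789 + \frac{20574}{- \frac{12205}{3}}\right) - 25345 = \left(32789 + 20574 \left(- \frac{3}{12205}\right)\right) - 25345 = \left(32789 - \frac{61722}{12205}\right) - 25345 = \frac{400128023}{12205} - 25345 = \frac{90792298}{12205}$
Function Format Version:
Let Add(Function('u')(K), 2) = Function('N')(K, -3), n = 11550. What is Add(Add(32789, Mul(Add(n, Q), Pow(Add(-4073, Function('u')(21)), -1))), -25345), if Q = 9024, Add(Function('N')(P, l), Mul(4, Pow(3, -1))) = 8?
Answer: Rational(90792298, 12205) ≈ 7438.9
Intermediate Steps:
Function('N')(P, l) = Rational(20, 3) (Function('N')(P, l) = Add(Rational(-4, 3), 8) = Rational(20, 3))
Function('u')(K) = Rational(14, 3) (Function('u')(K) = Add(-2, Rational(20, 3)) = Rational(14, 3))
Add(Add(32789, Mul(Add(n, Q), Pow(Add(-4073, Function('u')(21)), -1))), -25345) = Add(Add(32789, Mul(Add(11550, 9024), Pow(Add(-4073, Rational(14, 3)), -1))), -25345) = Add(Add(32789, Mul(20574, Pow(Rational(-12205, 3), -1))), -25345) = Add(Add(32789, Mul(20574, Rational(-3, 12205))), -25345) = Add(Add(32789, Rational(-61722, 12205)), -25345) = Add(Rational(400128023, 12205), -25345) = Rational(90792298, 12205)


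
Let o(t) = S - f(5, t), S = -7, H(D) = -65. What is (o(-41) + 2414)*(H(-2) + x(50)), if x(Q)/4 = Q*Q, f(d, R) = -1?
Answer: 23923480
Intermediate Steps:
x(Q) = 4*Q**2 (x(Q) = 4*(Q*Q) = 4*Q**2)
o(t) = -6 (o(t) = -7 - 1*(-1) = -7 + 1 = -6)
(o(-41) + 2414)*(H(-2) + x(50)) = (-6 + 2414)*(-65 + 4*50**2) = 2408*(-65 + 4*2500) = 2408*(-65 + 10000) = 2408*9935 = 23923480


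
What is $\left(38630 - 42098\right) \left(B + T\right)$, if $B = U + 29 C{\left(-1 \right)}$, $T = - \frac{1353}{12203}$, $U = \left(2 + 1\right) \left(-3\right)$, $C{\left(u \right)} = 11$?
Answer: $- \frac{13114509036}{12203} \approx -1.0747 \cdot 10^{6}$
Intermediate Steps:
$U = -9$ ($U = 3 \left(-3\right) = -9$)
$T = - \frac{1353}{12203}$ ($T = \left(-1353\right) \frac{1}{12203} = - \frac{1353}{12203} \approx -0.11087$)
$B = 310$ ($B = -9 + 29 \cdot 11 = -9 + 319 = 310$)
$\left(38630 - 42098\right) \left(B + T\right) = \left(38630 - 42098\right) \left(310 - \frac{1353}{12203}\right) = \left(-3468\right) \frac{3781577}{12203} = - \frac{13114509036}{12203}$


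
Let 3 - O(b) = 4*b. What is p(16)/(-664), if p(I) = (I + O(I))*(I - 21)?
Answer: -225/664 ≈ -0.33886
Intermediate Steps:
O(b) = 3 - 4*b
p(I) = (-21 + I)*(3 - 3*I) (p(I) = (I + (3 - 4*I))*(I - 21) = (3 - 3*I)*(-21 + I) = (-21 + I)*(3 - 3*I))
p(16)/(-664) = (-63 - 3*16² + 66*16)/(-664) = (-63 - 3*256 + 1056)*(-1/664) = (-63 - 768 + 1056)*(-1/664) = 225*(-1/664) = -225/664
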